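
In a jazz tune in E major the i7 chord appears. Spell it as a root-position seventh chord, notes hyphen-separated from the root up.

The root, E, is scale degree 1 — the same note in E major and E minor; only the chord quality changes. In E minor the chord on E is E–G–B–D.

E-G-B-D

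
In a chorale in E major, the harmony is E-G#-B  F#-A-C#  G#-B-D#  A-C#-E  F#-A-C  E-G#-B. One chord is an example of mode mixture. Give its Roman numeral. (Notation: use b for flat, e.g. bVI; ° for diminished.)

ii°

The diatonic triads in E major are E, F#m, G#m, A, B, C#m, D#dim. E–G#–B = E, F#–A–C# = F#m, G#–B–D# = G#m and A–C#–E = A all belong to that set. But F#–A–C is foreign: the diatonic ii on degree 2 is F#m, whereas F#dim comes from E minor. It is labeled ii°.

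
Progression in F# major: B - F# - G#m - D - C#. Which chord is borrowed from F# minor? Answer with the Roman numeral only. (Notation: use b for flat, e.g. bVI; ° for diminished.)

bVI

The diatonic triads in F# major are F#, G#m, A#m, B, C#, D#m, E#dim. B, F#, G#m and C# all belong to that set. D (D–F#–A) doesn't fit — on degree 6 F# major would have D#m (vi). D is the degree-6 chord of F# minor, so it is the borrowed bVI.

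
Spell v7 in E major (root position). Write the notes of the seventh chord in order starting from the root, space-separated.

B D F# A

The root, B, is scale degree 5 — the same note in E major and E minor; only the chord quality changes. In E minor the chord on B is B–D–F#–A.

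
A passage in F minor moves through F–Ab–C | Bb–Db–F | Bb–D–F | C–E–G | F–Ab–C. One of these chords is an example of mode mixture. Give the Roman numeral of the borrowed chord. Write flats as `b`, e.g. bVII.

The diatonic triads in F minor (with V from harmonic minor) are Fm, Gdim, Ab, Bbm, C, Db, Eb. F–Ab–C = Fm, Bb–Db–F = Bbm and C–E–G = C all belong to that set. Bb–D–F doesn't fit — on degree 4 F minor would have Bbm (iv). Bb is the degree-4 chord of F major, so it is the borrowed IV.

IV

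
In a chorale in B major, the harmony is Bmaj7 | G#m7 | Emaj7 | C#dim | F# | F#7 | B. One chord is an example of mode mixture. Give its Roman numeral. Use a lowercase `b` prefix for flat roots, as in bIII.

B major has the diatonic set B, C#m, D#m, E, F#, G#m, A#dim. Bmaj7, G#m7, Emaj7, F#, F#7 and B are all diatonic. But C#dim (C#–E–G) is foreign: the diatonic ii on degree 2 is C#m, whereas C#dim comes from B minor. It is labeled ii°.

ii°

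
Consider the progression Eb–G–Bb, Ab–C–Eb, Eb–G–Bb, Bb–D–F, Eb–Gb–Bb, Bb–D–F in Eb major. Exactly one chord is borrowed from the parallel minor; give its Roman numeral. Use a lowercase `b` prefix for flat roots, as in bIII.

i

In Eb major the diatonic chords are Eb, Fm, Gm, Ab, Bb, Cm, Ddim. Of the given chords, Eb–G–Bb = Eb, Ab–C–Eb = Ab and Bb–D–F = Bb are diatonic. Eb–Gb–Bb doesn't fit — on degree 1 Eb major would have Eb (I). Ebm is the degree-1 chord of Eb minor, so it is the borrowed i.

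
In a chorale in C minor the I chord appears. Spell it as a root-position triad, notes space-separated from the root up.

The root, C, is scale degree 1 — the same note in C minor and C major; only the chord quality changes. In C major the chord on C is C–E–G.

C E G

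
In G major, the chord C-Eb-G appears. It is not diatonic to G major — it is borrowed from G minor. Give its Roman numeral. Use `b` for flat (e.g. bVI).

The root C is the diatonic 4th degree of G major; the borrowing shows in the chord quality. The diatonic chord on degree 4 would be C (IV), but C–Eb–G is the minor chord from G minor. As a borrowed chord it is labeled iv.

iv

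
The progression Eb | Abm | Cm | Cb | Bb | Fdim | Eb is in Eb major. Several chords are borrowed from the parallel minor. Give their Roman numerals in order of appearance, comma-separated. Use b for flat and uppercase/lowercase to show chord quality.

The diatonic triads in Eb major are Eb, Fm, Gm, Ab, Bb, Cm, Ddim. Eb, Cm and Bb all belong to that set. But Abm (Ab–Cb–Eb) is foreign: the diatonic IV on degree 4 is Ab, whereas Abm comes from Eb minor. It is labeled iv. Cb (Cb–Eb–Gb) doesn't fit — on degree 6 Eb major would have Cm (vi). Cb is the degree-6 chord of Eb minor, so it is the borrowed bVI. Fdim (F–Ab–Cb) is not: scale degree 2 in Eb major carries Fm (ii). In Eb minor the chord on that degree is Fdim, so here it functions as ii°, borrowed from the parallel minor.

iv, bVI, ii°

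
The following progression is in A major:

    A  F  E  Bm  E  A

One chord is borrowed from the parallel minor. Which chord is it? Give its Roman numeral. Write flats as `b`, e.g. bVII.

bVI

The diatonic triads in A major are A, Bm, C#m, D, E, F#m, G#dim. A, E and Bm are all diatonic. But F (F–A–C) is foreign: the diatonic vi on degree 6 is F#m, whereas F comes from A minor. It is labeled bVI.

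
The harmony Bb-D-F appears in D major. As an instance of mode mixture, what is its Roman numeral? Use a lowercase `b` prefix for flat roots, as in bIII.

bVI

The root Bb is the lowered 6th scale degree — diatonically D major has B there. The diatonic chord on degree 6 would be Bm (vi), but Bb–D–F is the major chord from D minor. As a borrowed chord it is labeled bVI.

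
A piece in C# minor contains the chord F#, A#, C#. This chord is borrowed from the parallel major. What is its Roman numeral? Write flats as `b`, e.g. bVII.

The root F# is the diatonic 4th degree of C# minor; the borrowing shows in the chord quality. Diatonically C# minor has F#m (iv) on that degree; F#–A#–C# is instead the major chord native to C# major, so it takes the label IV.

IV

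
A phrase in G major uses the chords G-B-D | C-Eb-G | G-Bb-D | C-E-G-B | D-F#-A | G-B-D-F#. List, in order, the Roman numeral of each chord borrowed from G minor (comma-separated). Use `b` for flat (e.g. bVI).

In G major the diatonic chords are G, Am, Bm, C, D, Em, F#dim. G–B–D = G, C–E–G–B = Cmaj7, D–F#–A = D and G–B–D–F# = Gmaj7 are all diatonic. C–Eb–G doesn't fit — on degree 4 G major would have C (IV). Cm is the degree-4 chord of G minor, so it is the borrowed iv. G–Bb–D is not: scale degree 1 in G major carries G (I). In G minor the chord on that degree is Gm, so here it functions as i, borrowed from the parallel minor.

iv, i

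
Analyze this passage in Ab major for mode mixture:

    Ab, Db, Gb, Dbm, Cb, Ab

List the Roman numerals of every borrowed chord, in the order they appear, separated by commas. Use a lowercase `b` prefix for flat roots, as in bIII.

bVII, iv, bIII

The diatonic triads in Ab major are Ab, Bbm, Cm, Db, Eb, Fm, Gdim. Ab and Db are both diatonic. Gb (Gb–Bb–Db) doesn't fit — on degree 7 Ab major would have Gdim (vii°). Gb is the degree-7 chord of Ab minor, so it is the borrowed bVII. Dbm (Db–Fb–Ab) doesn't fit — on degree 4 Ab major would have Db (IV). Dbm is the degree-4 chord of Ab minor, so it is the borrowed iv. But Cb (Cb–Eb–Gb) is foreign: the diatonic iii on degree 3 is Cm, whereas Cb comes from Ab minor. It is labeled bIII.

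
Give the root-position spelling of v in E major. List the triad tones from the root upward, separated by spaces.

v is built on scale degree 5, which is B in both E major and its parallel. Building the minor chord from the parallel minor on B: B–D–F#.

B D F#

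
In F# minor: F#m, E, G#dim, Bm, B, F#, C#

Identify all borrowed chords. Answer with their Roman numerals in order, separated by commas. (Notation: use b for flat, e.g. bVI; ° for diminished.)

IV, I

F# minor has the diatonic set F#m, G#dim, A, Bm, C#, D, E (with V from harmonic minor). Of the given chords, F#m, E, G#dim, Bm and C# are diatonic. But B (B–D#–F#) is foreign: the diatonic iv on degree 4 is Bm, whereas B comes from F# major. It is labeled IV. F# (F#–A#–C#) doesn't fit — on degree 1 F# minor would have F#m (i). F# is the degree-1 chord of F# major, so it is the borrowed I.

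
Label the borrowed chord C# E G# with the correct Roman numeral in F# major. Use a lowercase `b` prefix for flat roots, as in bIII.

C# is scale degree 5 in F# major. Diatonically F# major has C# (V) on that degree; C#–E–G# is instead the minor chord native to F# minor, so it takes the label v.

v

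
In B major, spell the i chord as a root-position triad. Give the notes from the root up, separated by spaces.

i is built on scale degree 1, which is B in both B major and its parallel. In B minor the chord on B is B–D–F#.

B D F#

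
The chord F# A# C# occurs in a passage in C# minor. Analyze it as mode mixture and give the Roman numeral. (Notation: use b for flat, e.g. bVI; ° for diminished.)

F# is scale degree 4 in C# minor. The diatonic chord on degree 4 would be F#m (iv), but F#–A#–C# is the major chord from C# major. As a borrowed chord it is labeled IV.

IV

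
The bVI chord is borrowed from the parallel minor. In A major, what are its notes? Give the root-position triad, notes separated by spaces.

F A C

bVI is built on the lowered scale degree 6. In A major degree 6 is F#; lowered it becomes F. In A minor the chord on F is F–A–C.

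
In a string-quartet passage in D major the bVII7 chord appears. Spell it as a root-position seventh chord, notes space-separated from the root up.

C E G Bb

bVII7 is built on the lowered scale degree 7. In D major degree 7 is C#; lowered it becomes C. Stacking thirds in D minor on C gives C–E–G–Bb.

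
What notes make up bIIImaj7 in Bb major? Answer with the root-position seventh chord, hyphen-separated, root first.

Db-F-Ab-C

bIIImaj7 is built on the lowered scale degree 3. In Bb major degree 3 is D; lowered it becomes Db. Building the major-seventh chord from the parallel minor on Db: Db–F–Ab–C.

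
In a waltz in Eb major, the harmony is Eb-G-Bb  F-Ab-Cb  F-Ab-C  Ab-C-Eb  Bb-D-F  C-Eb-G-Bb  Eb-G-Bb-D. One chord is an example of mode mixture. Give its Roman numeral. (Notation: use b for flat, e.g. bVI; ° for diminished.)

ii°

In Eb major the diatonic chords are Eb, Fm, Gm, Ab, Bb, Cm, Ddim. Eb–G–Bb = Eb, F–Ab–C = Fm, Ab–C–Eb = Ab, Bb–D–F = Bb, C–Eb–G–Bb = Cm7 and Eb–G–Bb–D = Ebmaj7 all belong to that set. F–Ab–Cb is not: scale degree 2 in Eb major carries Fm (ii). In Eb minor the chord on that degree is Fdim, so here it functions as ii°, borrowed from the parallel minor.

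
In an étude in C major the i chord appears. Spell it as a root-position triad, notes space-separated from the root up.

C Eb G

The root, C, is scale degree 1 — the same note in C major and C minor; only the chord quality changes. Building the minor chord from the parallel minor on C: C–Eb–G.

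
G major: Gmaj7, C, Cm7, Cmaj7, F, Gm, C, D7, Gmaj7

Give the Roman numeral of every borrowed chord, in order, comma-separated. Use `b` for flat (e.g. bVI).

The diatonic triads in G major are G, Am, Bm, C, D, Em, F#dim. Gmaj7, C, Cmaj7 and D7 all belong to that set. But Cm7 (C–Eb–G–Bb) is foreign: the diatonic IV on degree 4 is C, whereas Cm7 comes from G minor. It is labeled iv7. F (F–A–C) doesn't fit — on degree 7 G major would have F#dim (vii°). F is the degree-7 chord of G minor, so it is the borrowed bVII. Gm (G–Bb–D) is not: scale degree 1 in G major carries G (I). In G minor the chord on that degree is Gm, so here it functions as i, borrowed from the parallel minor.

iv7, bVII, i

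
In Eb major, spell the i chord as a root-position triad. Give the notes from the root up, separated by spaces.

The root, Eb, is scale degree 1 — the same note in Eb major and Eb minor; only the chord quality changes. In Eb minor the chord on Eb is Eb–Gb–Bb.

Eb Gb Bb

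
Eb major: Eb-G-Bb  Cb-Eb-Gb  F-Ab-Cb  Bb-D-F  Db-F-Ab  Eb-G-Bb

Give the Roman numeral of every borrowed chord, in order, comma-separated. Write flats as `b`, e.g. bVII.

bVI, ii°, bVII

In Eb major the diatonic chords are Eb, Fm, Gm, Ab, Bb, Cm, Ddim. Eb–G–Bb = Eb and Bb–D–F = Bb are both diatonic. But Cb–Eb–Gb is foreign: the diatonic vi on degree 6 is Cm, whereas Cb comes from Eb minor. It is labeled bVI. F–Ab–Cb doesn't fit — on degree 2 Eb major would have Fm (ii). Fdim is the degree-2 chord of Eb minor, so it is the borrowed ii°. Db–F–Ab is not: scale degree 7 in Eb major carries Ddim (vii°). In Eb minor the chord on that degree is Db, so here it functions as bVII, borrowed from the parallel minor.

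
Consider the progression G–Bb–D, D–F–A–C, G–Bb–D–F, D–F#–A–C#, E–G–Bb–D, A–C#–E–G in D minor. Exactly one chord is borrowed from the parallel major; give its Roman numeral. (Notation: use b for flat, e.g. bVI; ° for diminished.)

In D minor (with V from harmonic minor) the diatonic chords are Dm, Edim, F, Gm, A, Bb, C. G–Bb–D = Gm, D–F–A–C = Dm7, G–Bb–D–F = Gm7, E–G–Bb–D = Em7b5 and A–C#–E–G = A7 all belong to that set. D–F#–A–C# is not: scale degree 1 in D minor carries Dm (i). In D major the chord on that degree is Dmaj7, so here it functions as Imaj7, borrowed from the parallel major.

Imaj7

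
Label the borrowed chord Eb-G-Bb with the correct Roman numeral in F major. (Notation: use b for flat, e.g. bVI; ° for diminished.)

The root Eb is the lowered 7th scale degree — diatonically F major has E there. Diatonically F major has Edim (vii°) on that degree; Eb–G–Bb is instead the major chord native to F minor, so it takes the label bVII.

bVII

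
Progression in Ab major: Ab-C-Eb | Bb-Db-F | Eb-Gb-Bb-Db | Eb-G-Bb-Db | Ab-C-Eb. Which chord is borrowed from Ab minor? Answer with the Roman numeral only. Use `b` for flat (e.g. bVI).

Ab major has the diatonic set Ab, Bbm, Cm, Db, Eb, Fm, Gdim. Ab–C–Eb = Ab, Bb–Db–F = Bbm and Eb–G–Bb–Db = Eb7 all belong to that set. Eb–Gb–Bb–Db is not: scale degree 5 in Ab major carries Eb (V). In Ab minor the chord on that degree is Ebm7, so here it functions as v7, borrowed from the parallel minor.

v7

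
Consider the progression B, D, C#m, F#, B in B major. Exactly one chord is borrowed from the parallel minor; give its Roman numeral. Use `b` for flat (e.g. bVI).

The diatonic triads in B major are B, C#m, D#m, E, F#, G#m, A#dim. B, C#m and F# all belong to that set. But D (D–F#–A) is foreign: the diatonic iii on degree 3 is D#m, whereas D comes from B minor. It is labeled bIII.

bIII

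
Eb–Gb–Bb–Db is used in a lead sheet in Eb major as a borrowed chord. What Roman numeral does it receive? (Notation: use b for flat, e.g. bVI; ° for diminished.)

i7

The root Eb is the diatonic 1st degree of Eb major; the borrowing shows in the chord quality. The diatonic chord on degree 1 would be Eb (I), but Eb–Gb–Bb–Db is the minor-seventh chord from Eb minor. As a borrowed chord it is labeled i7.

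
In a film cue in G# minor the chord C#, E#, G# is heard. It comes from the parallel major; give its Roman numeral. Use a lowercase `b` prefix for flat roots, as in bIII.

The root C# is the diatonic 4th degree of G# minor; the borrowing shows in the chord quality. The diatonic chord on degree 4 would be C#m (iv), but C#–E#–G# is the major chord from G# major. As a borrowed chord it is labeled IV.

IV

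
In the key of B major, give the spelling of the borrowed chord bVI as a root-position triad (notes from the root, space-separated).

Scale degree 6 in B major is G#. bVI uses the lowered form, G, taken from B minor. In B minor the chord on G is G–B–D.

G B D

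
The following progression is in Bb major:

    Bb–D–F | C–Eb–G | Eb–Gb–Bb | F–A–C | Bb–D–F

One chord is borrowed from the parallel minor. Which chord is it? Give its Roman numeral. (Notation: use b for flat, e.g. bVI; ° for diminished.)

In Bb major the diatonic chords are Bb, Cm, Dm, Eb, F, Gm, Adim. Of the given chords, Bb–D–F = Bb, C–Eb–G = Cm and F–A–C = F are diatonic. But Eb–Gb–Bb is foreign: the diatonic IV on degree 4 is Eb, whereas Ebm comes from Bb minor. It is labeled iv.

iv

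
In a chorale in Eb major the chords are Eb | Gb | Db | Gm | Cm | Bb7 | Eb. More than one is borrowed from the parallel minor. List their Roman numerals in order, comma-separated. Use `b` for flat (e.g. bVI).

bIII, bVII

The diatonic triads in Eb major are Eb, Fm, Gm, Ab, Bb, Cm, Ddim. Of the given chords, Eb, Gm, Cm and Bb7 are diatonic. Gb (Gb–Bb–Db) doesn't fit — on degree 3 Eb major would have Gm (iii). Gb is the degree-3 chord of Eb minor, so it is the borrowed bIII. Db (Db–F–Ab) doesn't fit — on degree 7 Eb major would have Ddim (vii°). Db is the degree-7 chord of Eb minor, so it is the borrowed bVII.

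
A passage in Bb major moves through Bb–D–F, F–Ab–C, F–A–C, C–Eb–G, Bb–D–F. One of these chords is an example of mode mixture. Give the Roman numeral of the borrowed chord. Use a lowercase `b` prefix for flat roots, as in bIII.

Bb major has the diatonic set Bb, Cm, Dm, Eb, F, Gm, Adim. Bb–D–F = Bb, F–A–C = F and C–Eb–G = Cm all belong to that set. F–Ab–C is not: scale degree 5 in Bb major carries F (V). In Bb minor the chord on that degree is Fm, so here it functions as v, borrowed from the parallel minor.

v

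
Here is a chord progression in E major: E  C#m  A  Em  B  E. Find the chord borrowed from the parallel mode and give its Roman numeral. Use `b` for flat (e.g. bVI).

i

The diatonic triads in E major are E, F#m, G#m, A, B, C#m, D#dim. Of the given chords, E, C#m, A and B are diatonic. Em (E–G–B) is not: scale degree 1 in E major carries E (I). In E minor the chord on that degree is Em, so here it functions as i, borrowed from the parallel minor.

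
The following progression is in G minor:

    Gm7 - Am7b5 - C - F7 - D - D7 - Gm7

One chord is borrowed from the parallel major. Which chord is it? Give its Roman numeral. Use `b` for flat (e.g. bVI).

G minor has the diatonic set Gm, Adim, Bb, Cm, D, Eb, F (with V from harmonic minor). Of the given chords, Gm7, Am7b5, F7, D and D7 are diatonic. C (C–E–G) doesn't fit — on degree 4 G minor would have Cm (iv). C is the degree-4 chord of G major, so it is the borrowed IV.

IV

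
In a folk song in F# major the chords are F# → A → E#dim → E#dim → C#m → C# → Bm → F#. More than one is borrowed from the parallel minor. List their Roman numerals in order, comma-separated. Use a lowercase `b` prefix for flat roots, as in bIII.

bIII, v, iv

The diatonic triads in F# major are F#, G#m, A#m, B, C#, D#m, E#dim. F#, E#dim and C# are all diatonic. A (A–C#–E) is not: scale degree 3 in F# major carries A#m (iii). In F# minor the chord on that degree is A, so here it functions as bIII, borrowed from the parallel minor. C#m (C#–E–G#) is not: scale degree 5 in F# major carries C# (V). In F# minor the chord on that degree is C#m, so here it functions as v, borrowed from the parallel minor. Bm (B–D–F#) is not: scale degree 4 in F# major carries B (IV). In F# minor the chord on that degree is Bm, so here it functions as iv, borrowed from the parallel minor.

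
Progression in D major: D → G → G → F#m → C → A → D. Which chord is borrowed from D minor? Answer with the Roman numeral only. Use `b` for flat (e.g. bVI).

bVII

The diatonic triads in D major are D, Em, F#m, G, A, Bm, C#dim. D, G, F#m and A are all diatonic. C (C–E–G) doesn't fit — on degree 7 D major would have C#dim (vii°). C is the degree-7 chord of D minor, so it is the borrowed bVII.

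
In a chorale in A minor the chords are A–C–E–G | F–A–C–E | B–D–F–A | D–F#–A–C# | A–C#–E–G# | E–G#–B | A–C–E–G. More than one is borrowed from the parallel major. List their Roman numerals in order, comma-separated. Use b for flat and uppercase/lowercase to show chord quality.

The diatonic triads in A minor (with V from harmonic minor) are Am, Bdim, C, Dm, E, F, G. A–C–E–G = Am7, F–A–C–E = Fmaj7, B–D–F–A = Bm7b5 and E–G#–B = E are all diatonic. D–F#–A–C# is not: scale degree 4 in A minor carries Dm (iv). In A major the chord on that degree is Dmaj7, so here it functions as IVmaj7, borrowed from the parallel major. A–C#–E–G# is not: scale degree 1 in A minor carries Am (i). In A major the chord on that degree is Amaj7, so here it functions as Imaj7, borrowed from the parallel major.

IVmaj7, Imaj7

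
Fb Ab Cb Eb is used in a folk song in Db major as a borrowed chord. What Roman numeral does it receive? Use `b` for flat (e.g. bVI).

In Db major scale degree 3 is F; Fb is its lowered form, from Db minor. Fb–Ab–Cb–Eb is a major-seventh chord — the form found in Db minor, not the diatonic iii (Fm). Borrowed into Db major it is written bIIImaj7.

bIIImaj7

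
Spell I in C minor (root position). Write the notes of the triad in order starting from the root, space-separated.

The root, C, is scale degree 1 — the same note in C minor and C major; only the chord quality changes. In C major the chord on C is C–E–G.

C E G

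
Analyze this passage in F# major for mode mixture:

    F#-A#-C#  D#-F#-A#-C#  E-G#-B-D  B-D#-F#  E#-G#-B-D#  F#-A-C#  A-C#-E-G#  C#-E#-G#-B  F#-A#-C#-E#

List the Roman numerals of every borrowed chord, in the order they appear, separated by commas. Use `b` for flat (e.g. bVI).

bVII7, i, bIIImaj7

In F# major the diatonic chords are F#, G#m, A#m, B, C#, D#m, E#dim. Of the given chords, F#–A#–C# = F#, D#–F#–A#–C# = D#m7, B–D#–F# = B, E#–G#–B–D# = E#m7b5, C#–E#–G#–B = C#7 and F#–A#–C#–E# = F#maj7 are diatonic. But E–G#–B–D is foreign: the diatonic vii° on degree 7 is E#dim, whereas E7 comes from F# minor. It is labeled bVII7. But F#–A–C# is foreign: the diatonic I on degree 1 is F#, whereas F#m comes from F# minor. It is labeled i. A–C#–E–G# is not: scale degree 3 in F# major carries A#m (iii). In F# minor the chord on that degree is Amaj7, so here it functions as bIIImaj7, borrowed from the parallel minor.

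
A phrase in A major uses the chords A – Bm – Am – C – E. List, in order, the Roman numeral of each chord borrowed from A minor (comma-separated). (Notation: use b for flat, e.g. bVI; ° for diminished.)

The diatonic triads in A major are A, Bm, C#m, D, E, F#m, G#dim. A, Bm and E all belong to that set. Am (A–C–E) is not: scale degree 1 in A major carries A (I). In A minor the chord on that degree is Am, so here it functions as i, borrowed from the parallel minor. C (C–E–G) doesn't fit — on degree 3 A major would have C#m (iii). C is the degree-3 chord of A minor, so it is the borrowed bIII.

i, bIII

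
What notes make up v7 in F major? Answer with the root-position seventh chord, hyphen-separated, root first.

C-Eb-G-Bb

The root, C, is scale degree 5 — the same note in F major and F minor; only the chord quality changes. In F minor the chord on C is C–Eb–G–Bb.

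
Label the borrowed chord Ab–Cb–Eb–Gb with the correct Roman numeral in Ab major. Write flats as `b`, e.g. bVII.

Ab is scale degree 1 in Ab major. Ab–Cb–Eb–Gb is a minor-seventh chord — the form found in Ab minor, not the diatonic I (Ab). Borrowed into Ab major it is written i7.

i7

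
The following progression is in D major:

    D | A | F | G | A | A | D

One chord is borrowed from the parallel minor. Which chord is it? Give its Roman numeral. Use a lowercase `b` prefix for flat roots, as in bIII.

bIII

D major has the diatonic set D, Em, F#m, G, A, Bm, C#dim. Of the given chords, D, A and G are diatonic. F (F–A–C) doesn't fit — on degree 3 D major would have F#m (iii). F is the degree-3 chord of D minor, so it is the borrowed bIII.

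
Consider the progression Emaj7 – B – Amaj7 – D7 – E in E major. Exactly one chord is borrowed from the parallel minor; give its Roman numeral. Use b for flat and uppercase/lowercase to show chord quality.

E major has the diatonic set E, F#m, G#m, A, B, C#m, D#dim. Of the given chords, Emaj7, B, Amaj7 and E are diatonic. But D7 (D–F#–A–C) is foreign: the diatonic vii° on degree 7 is D#dim, whereas D7 comes from E minor. It is labeled bVII7.

bVII7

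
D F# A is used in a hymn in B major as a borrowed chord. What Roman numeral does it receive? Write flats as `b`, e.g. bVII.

D is the lowered form of scale degree 3 in B major (the diatonic degree 3 is D#). The diatonic chord on degree 3 would be D#m (iii), but D–F#–A is the major chord from B minor. As a borrowed chord it is labeled bIII.

bIII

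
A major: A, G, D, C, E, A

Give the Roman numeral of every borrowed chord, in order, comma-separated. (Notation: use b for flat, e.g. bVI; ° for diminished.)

bVII, bIII

A major has the diatonic set A, Bm, C#m, D, E, F#m, G#dim. A, D and E all belong to that set. G (G–B–D) doesn't fit — on degree 7 A major would have G#dim (vii°). G is the degree-7 chord of A minor, so it is the borrowed bVII. C (C–E–G) is not: scale degree 3 in A major carries C#m (iii). In A minor the chord on that degree is C, so here it functions as bIII, borrowed from the parallel minor.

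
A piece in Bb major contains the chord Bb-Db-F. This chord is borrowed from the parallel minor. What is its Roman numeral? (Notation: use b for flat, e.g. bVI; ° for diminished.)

The root Bb is the diatonic 1st degree of Bb major; the borrowing shows in the chord quality. The diatonic chord on degree 1 would be Bb (I), but Bb–Db–F is the minor chord from Bb minor. As a borrowed chord it is labeled i.

i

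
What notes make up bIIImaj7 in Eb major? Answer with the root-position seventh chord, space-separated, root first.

Gb Bb Db F

bIIImaj7 is built on the lowered scale degree 3. In Eb major degree 3 is G; lowered it becomes Gb. Building the major-seventh chord from the parallel minor on Gb: Gb–Bb–Db–F.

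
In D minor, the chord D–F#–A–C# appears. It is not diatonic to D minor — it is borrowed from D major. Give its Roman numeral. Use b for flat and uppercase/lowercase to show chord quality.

Imaj7

D is scale degree 1 in D minor. D–F#–A–C# is a major-seventh chord — the form found in D major, not the diatonic i (Dm). Borrowed into D minor it is written Imaj7.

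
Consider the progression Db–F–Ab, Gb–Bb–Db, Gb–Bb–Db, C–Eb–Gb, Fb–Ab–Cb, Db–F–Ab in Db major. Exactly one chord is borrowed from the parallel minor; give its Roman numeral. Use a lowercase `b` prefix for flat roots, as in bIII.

bIII

In Db major the diatonic chords are Db, Ebm, Fm, Gb, Ab, Bbm, Cdim. Of the given chords, Db–F–Ab = Db, Gb–Bb–Db = Gb and C–Eb–Gb = Cdim are diatonic. Fb–Ab–Cb doesn't fit — on degree 3 Db major would have Fm (iii). Fb is the degree-3 chord of Db minor, so it is the borrowed bIII.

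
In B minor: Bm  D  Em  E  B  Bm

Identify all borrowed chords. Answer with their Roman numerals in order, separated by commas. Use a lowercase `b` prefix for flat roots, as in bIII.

IV, I

B minor has the diatonic set Bm, C#dim, D, Em, F#, G, A (with V from harmonic minor). Bm, D and Em all belong to that set. But E (E–G#–B) is foreign: the diatonic iv on degree 4 is Em, whereas E comes from B major. It is labeled IV. B (B–D#–F#) is not: scale degree 1 in B minor carries Bm (i). In B major the chord on that degree is B, so here it functions as I, borrowed from the parallel major.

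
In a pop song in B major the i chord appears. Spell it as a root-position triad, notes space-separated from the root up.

B D F#

The root, B, is scale degree 1 — the same note in B major and B minor; only the chord quality changes. In B minor the chord on B is B–D–F#.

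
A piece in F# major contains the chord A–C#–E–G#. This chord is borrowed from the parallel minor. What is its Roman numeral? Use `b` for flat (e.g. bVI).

In F# major scale degree 3 is A#; A is its lowered form, from F# minor. Diatonically F# major has A#m (iii) on that degree; A–C#–E–G# is instead the major-seventh chord native to F# minor, so it takes the label bIIImaj7.

bIIImaj7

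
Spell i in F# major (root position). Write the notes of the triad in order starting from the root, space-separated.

i is built on scale degree 1, which is F# in both F# major and its parallel. Stacking thirds in F# minor on F# gives F#–A–C#.

F# A C#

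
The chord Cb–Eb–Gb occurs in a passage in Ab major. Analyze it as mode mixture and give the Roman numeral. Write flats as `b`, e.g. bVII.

Cb is the lowered form of scale degree 3 in Ab major (the diatonic degree 3 is C). Diatonically Ab major has Cm (iii) on that degree; Cb–Eb–Gb is instead the major chord native to Ab minor, so it takes the label bIII.

bIII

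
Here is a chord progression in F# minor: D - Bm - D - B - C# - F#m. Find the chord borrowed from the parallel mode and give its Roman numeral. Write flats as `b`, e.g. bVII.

IV

The diatonic triads in F# minor (with V from harmonic minor) are F#m, G#dim, A, Bm, C#, D, E. D, Bm, C# and F#m are all diatonic. B (B–D#–F#) is not: scale degree 4 in F# minor carries Bm (iv). In F# major the chord on that degree is B, so here it functions as IV, borrowed from the parallel major.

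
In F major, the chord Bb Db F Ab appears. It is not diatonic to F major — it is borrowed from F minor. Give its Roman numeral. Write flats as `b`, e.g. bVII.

iv7

Bb is scale degree 4 in F major. Diatonically F major has Bb (IV) on that degree; Bb–Db–F–Ab is instead the minor-seventh chord native to F minor, so it takes the label iv7.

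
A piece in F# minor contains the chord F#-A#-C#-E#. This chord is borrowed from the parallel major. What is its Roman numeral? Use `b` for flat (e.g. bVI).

F# is scale degree 1 in F# minor. The diatonic chord on degree 1 would be F#m (i), but F#–A#–C#–E# is the major-seventh chord from F# major. As a borrowed chord it is labeled Imaj7.

Imaj7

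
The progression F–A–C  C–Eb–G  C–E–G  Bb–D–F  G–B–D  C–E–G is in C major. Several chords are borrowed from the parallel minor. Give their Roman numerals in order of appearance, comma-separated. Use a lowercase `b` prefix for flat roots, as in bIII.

In C major the diatonic chords are C, Dm, Em, F, G, Am, Bdim. Of the given chords, F–A–C = F, C–E–G = C and G–B–D = G are diatonic. C–Eb–G is not: scale degree 1 in C major carries C (I). In C minor the chord on that degree is Cm, so here it functions as i, borrowed from the parallel minor. Bb–D–F doesn't fit — on degree 7 C major would have Bdim (vii°). Bb is the degree-7 chord of C minor, so it is the borrowed bVII.

i, bVII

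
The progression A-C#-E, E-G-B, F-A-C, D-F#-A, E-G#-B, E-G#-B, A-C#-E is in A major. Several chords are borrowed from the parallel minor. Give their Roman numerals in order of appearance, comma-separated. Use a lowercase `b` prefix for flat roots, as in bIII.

A major has the diatonic set A, Bm, C#m, D, E, F#m, G#dim. Of the given chords, A–C#–E = A, D–F#–A = D and E–G#–B = E are diatonic. But E–G–B is foreign: the diatonic V on degree 5 is E, whereas Em comes from A minor. It is labeled v. F–A–C doesn't fit — on degree 6 A major would have F#m (vi). F is the degree-6 chord of A minor, so it is the borrowed bVI.

v, bVI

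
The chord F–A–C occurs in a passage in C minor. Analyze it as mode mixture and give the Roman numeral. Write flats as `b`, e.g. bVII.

IV

F is scale degree 4 in C minor. The diatonic chord on degree 4 would be Fm (iv), but F–A–C is the major chord from C major. As a borrowed chord it is labeled IV.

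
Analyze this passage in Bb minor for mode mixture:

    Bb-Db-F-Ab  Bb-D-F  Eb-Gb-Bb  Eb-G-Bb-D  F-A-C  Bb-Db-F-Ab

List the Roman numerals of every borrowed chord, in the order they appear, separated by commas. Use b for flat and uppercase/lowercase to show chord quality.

The diatonic triads in Bb minor (with V from harmonic minor) are Bbm, Cdim, Db, Ebm, F, Gb, Ab. Of the given chords, Bb–Db–F–Ab = Bbm7, Eb–Gb–Bb = Ebm and F–A–C = F are diatonic. Bb–D–F is not: scale degree 1 in Bb minor carries Bbm (i). In Bb major the chord on that degree is Bb, so here it functions as I, borrowed from the parallel major. But Eb–G–Bb–D is foreign: the diatonic iv on degree 4 is Ebm, whereas Ebmaj7 comes from Bb major. It is labeled IVmaj7.

I, IVmaj7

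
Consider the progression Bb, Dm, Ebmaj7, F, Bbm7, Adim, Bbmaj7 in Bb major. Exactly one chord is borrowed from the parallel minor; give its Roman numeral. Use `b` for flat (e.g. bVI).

i7

The diatonic triads in Bb major are Bb, Cm, Dm, Eb, F, Gm, Adim. Bb, Dm, Ebmaj7, F, Adim and Bbmaj7 are all diatonic. Bbm7 (Bb–Db–F–Ab) doesn't fit — on degree 1 Bb major would have Bb (I). Bbm7 is the degree-1 chord of Bb minor, so it is the borrowed i7.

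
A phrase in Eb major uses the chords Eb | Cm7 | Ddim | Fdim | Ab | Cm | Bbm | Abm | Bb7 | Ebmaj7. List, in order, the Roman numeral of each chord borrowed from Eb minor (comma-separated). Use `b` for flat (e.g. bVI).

ii°, v, iv

In Eb major the diatonic chords are Eb, Fm, Gm, Ab, Bb, Cm, Ddim. Eb, Cm7, Ddim, Ab, Cm, Bb7 and Ebmaj7 all belong to that set. But Fdim (F–Ab–Cb) is foreign: the diatonic ii on degree 2 is Fm, whereas Fdim comes from Eb minor. It is labeled ii°. Bbm (Bb–Db–F) doesn't fit — on degree 5 Eb major would have Bb (V). Bbm is the degree-5 chord of Eb minor, so it is the borrowed v. But Abm (Ab–Cb–Eb) is foreign: the diatonic IV on degree 4 is Ab, whereas Abm comes from Eb minor. It is labeled iv.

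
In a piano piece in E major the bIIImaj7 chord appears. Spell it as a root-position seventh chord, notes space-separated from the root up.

G B D F#

bIIImaj7 is built on the lowered scale degree 3. In E major degree 3 is G#; lowered it becomes G. In E minor the chord on G is G–B–D–F#.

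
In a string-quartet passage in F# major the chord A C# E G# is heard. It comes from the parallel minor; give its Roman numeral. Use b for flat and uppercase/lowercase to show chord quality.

The root A is the lowered 3rd scale degree — diatonically F# major has A# there. Diatonically F# major has A#m (iii) on that degree; A–C#–E–G# is instead the major-seventh chord native to F# minor, so it takes the label bIIImaj7.

bIIImaj7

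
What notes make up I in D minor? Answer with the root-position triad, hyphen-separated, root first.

I is built on scale degree 1, which is D in both D minor and its parallel. In D major the chord on D is D–F#–A.

D-F#-A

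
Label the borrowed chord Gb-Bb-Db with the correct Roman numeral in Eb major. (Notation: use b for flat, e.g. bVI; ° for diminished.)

In Eb major scale degree 3 is G; Gb is its lowered form, from Eb minor. The diatonic chord on degree 3 would be Gm (iii), but Gb–Bb–Db is the major chord from Eb minor. As a borrowed chord it is labeled bIII.

bIII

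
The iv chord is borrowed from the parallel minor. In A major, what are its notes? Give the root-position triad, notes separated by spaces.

The root, D, is scale degree 4 — the same note in A major and A minor; only the chord quality changes. In A minor the chord on D is D–F–A.

D F A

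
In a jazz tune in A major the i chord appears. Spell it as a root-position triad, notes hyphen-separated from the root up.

A-C-E

The root, A, is scale degree 1 — the same note in A major and A minor; only the chord quality changes. Stacking thirds in A minor on A gives A–C–E.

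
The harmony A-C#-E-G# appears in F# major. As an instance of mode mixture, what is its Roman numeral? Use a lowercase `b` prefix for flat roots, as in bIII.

A is the lowered form of scale degree 3 in F# major (the diatonic degree 3 is A#). The diatonic chord on degree 3 would be A#m (iii), but A–C#–E–G# is the major-seventh chord from F# minor. As a borrowed chord it is labeled bIIImaj7.

bIIImaj7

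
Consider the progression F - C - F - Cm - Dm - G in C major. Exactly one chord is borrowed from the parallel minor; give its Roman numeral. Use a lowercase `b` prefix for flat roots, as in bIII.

i

The diatonic triads in C major are C, Dm, Em, F, G, Am, Bdim. F, C, Dm and G are all diatonic. Cm (C–Eb–G) doesn't fit — on degree 1 C major would have C (I). Cm is the degree-1 chord of C minor, so it is the borrowed i.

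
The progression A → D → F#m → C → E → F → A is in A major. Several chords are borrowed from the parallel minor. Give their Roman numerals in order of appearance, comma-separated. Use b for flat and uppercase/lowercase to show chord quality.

bIII, bVI

The diatonic triads in A major are A, Bm, C#m, D, E, F#m, G#dim. Of the given chords, A, D, F#m and E are diatonic. But C (C–E–G) is foreign: the diatonic iii on degree 3 is C#m, whereas C comes from A minor. It is labeled bIII. F (F–A–C) is not: scale degree 6 in A major carries F#m (vi). In A minor the chord on that degree is F, so here it functions as bVI, borrowed from the parallel minor.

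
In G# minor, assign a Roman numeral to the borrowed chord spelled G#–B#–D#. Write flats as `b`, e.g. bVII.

G# is scale degree 1 in G# minor. G#–B#–D# is a major chord — the form found in G# major, not the diatonic i (G#m). Borrowed into G# minor it is written I.

I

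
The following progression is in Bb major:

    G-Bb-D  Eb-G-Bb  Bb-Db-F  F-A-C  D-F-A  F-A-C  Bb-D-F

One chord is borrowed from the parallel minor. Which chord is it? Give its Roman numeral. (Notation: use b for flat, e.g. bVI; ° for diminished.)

The diatonic triads in Bb major are Bb, Cm, Dm, Eb, F, Gm, Adim. G–Bb–D = Gm, Eb–G–Bb = Eb, F–A–C = F, D–F–A = Dm and Bb–D–F = Bb are all diatonic. But Bb–Db–F is foreign: the diatonic I on degree 1 is Bb, whereas Bbm comes from Bb minor. It is labeled i.

i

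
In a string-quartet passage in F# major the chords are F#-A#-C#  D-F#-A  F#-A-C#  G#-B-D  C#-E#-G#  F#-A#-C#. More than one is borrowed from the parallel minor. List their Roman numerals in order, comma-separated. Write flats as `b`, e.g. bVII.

In F# major the diatonic chords are F#, G#m, A#m, B, C#, D#m, E#dim. F#–A#–C# = F# and C#–E#–G# = C# both belong to that set. D–F#–A is not: scale degree 6 in F# major carries D#m (vi). In F# minor the chord on that degree is D, so here it functions as bVI, borrowed from the parallel minor. F#–A–C# is not: scale degree 1 in F# major carries F# (I). In F# minor the chord on that degree is F#m, so here it functions as i, borrowed from the parallel minor. G#–B–D is not: scale degree 2 in F# major carries G#m (ii). In F# minor the chord on that degree is G#dim, so here it functions as ii°, borrowed from the parallel minor.

bVI, i, ii°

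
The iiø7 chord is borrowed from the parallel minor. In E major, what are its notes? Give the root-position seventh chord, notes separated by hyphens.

F#-A-C-E

iiø7 is built on scale degree 2, which is F# in both E major and its parallel. Building the half-diminished-seventh chord from the parallel minor on F#: F#–A–C–E.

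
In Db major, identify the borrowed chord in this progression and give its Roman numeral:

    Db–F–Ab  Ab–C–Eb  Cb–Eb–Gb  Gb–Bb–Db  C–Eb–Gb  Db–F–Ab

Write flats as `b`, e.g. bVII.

bVII

The diatonic triads in Db major are Db, Ebm, Fm, Gb, Ab, Bbm, Cdim. Of the given chords, Db–F–Ab = Db, Ab–C–Eb = Ab, Gb–Bb–Db = Gb and C–Eb–Gb = Cdim are diatonic. But Cb–Eb–Gb is foreign: the diatonic vii° on degree 7 is Cdim, whereas Cb comes from Db minor. It is labeled bVII.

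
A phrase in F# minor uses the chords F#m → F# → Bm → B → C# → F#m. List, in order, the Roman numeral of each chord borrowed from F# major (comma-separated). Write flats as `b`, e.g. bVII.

I, IV

In F# minor (with V from harmonic minor) the diatonic chords are F#m, G#dim, A, Bm, C#, D, E. Of the given chords, F#m, Bm and C# are diatonic. F# (F#–A#–C#) is not: scale degree 1 in F# minor carries F#m (i). In F# major the chord on that degree is F#, so here it functions as I, borrowed from the parallel major. But B (B–D#–F#) is foreign: the diatonic iv on degree 4 is Bm, whereas B comes from F# major. It is labeled IV.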